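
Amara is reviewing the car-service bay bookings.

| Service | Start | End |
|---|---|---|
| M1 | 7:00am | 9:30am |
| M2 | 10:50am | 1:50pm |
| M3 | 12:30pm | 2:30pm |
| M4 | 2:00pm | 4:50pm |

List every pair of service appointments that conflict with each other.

Sorted by start: M1, M2, M3, M4.
M2 starts after M1 ends, so M1 has no further overlaps.
M3 starts before M2 ends → M2 and M3 overlap.
M4 starts after M2 ends.
M4 starts before M3 ends → M3 and M4 overlap.

M2 & M3, M3 & M4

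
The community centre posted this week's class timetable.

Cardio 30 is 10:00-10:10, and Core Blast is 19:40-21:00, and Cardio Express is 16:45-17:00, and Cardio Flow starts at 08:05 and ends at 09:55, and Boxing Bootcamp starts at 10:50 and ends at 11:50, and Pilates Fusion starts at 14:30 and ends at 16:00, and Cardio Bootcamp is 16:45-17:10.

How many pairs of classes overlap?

1

Check each pair: they overlap iff neither finishes before the other starts.
Sorted by start: Cardio Flow, Cardio 30, Boxing Bootcamp, Pilates Fusion, Cardio Express, Cardio Bootcamp, Core Blast.
Cardio 30 starts after Cardio Flow ends, so nothing later overlaps Cardio Flow either.
Boxing Bootcamp starts after Cardio 30 ends, so nothing later overlaps Cardio 30 either.
Pilates Fusion starts after Boxing Bootcamp ends, so nothing later overlaps Boxing Bootcamp either.
Cardio Express starts after Pilates Fusion ends, so nothing later overlaps Pilates Fusion either.
Cardio Bootcamp starts before Cardio Express ends → Cardio Express and Cardio Bootcamp overlap.
Core Blast starts after Cardio Express ends.
Core Blast starts after Cardio Bootcamp ends.
Overlapping pairs: Cardio Bootcamp & Cardio Express — 1 in total.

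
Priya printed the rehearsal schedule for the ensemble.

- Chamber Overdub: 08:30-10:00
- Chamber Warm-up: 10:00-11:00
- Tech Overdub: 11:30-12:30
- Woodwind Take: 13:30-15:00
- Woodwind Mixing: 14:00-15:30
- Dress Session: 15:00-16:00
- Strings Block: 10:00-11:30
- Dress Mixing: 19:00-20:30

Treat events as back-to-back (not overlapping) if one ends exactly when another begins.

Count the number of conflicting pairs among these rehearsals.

3

Check each pair: they overlap iff neither finishes before the other starts.
Sorted by start: Chamber Overdub, Chamber Warm-up, Strings Block, Tech Overdub, Woodwind Take, Woodwind Mixing, Dress Session, Dress Mixing.
Chamber Warm-up starts exactly when Chamber Overdub ends (back-to-back, no overlap), so Chamber Overdub has no further overlaps.
Strings Block starts before Chamber Warm-up ends → Chamber Warm-up and Strings Block overlap.
Tech Overdub starts after Chamber Warm-up ends, so Chamber Warm-up has no further overlaps.
Tech Overdub starts exactly when Strings Block ends (back-to-back, no overlap), so Strings Block has no further overlaps.
Woodwind Take starts after Tech Overdub ends, so Tech Overdub has no further overlaps.
Woodwind Mixing starts before Woodwind Take ends → Woodwind Take and Woodwind Mixing overlap.
Dress Session starts exactly when Woodwind Take ends (back-to-back, no overlap), so Woodwind Take has no further overlaps.
Dress Session starts before Woodwind Mixing ends → Woodwind Mixing and Dress Session overlap.
Dress Mixing starts after Woodwind Mixing ends.
Dress Mixing starts after Dress Session ends.
Overlapping pairs: Chamber Warm-up & Strings Block, Dress Session & Woodwind Mixing, Woodwind Mixing & Woodwind Take — 3 in total.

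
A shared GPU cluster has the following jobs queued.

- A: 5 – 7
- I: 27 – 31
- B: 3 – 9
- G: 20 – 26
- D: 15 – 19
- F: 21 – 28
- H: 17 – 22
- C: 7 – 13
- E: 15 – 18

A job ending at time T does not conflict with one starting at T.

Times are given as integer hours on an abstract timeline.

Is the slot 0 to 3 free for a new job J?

Yes — the slot is free

B: starts 3 at or after J ends 3 → clear.
A: starts 5 at or after J ends 3 → clear.
C: starts 7 at or after J ends 3 → clear.
D: starts 15 at or after J ends 3 → clear.
E: starts 15 at or after J ends 3 → clear.
H: starts 17 at or after J ends 3 → clear.
G: starts 20 at or after J ends 3 → clear.
F: starts 21 at or after J ends 3 → clear.
I: starts 27 at or after J ends 3 → clear.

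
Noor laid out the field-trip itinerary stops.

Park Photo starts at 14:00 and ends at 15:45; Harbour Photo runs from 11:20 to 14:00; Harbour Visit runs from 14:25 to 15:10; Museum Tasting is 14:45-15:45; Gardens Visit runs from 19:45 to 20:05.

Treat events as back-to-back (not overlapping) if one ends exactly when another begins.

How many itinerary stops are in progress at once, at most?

3

Sweep the timeline, counting +1 at each start and −1 at each end (ends before starts at a tie):
11:20 start Harbour Photo → 1
14:00 end Harbour Photo → 0
14:00 start Park Photo → 1
14:25 start Harbour Visit → 2
14:45 start Museum Tasting → 3
15:10 end Harbour Visit → 2
15:45 end Museum Tasting → 1
15:45 end Park Photo → 0
19:45 start Gardens Visit → 1
20:05 end Gardens Visit → 0
Peak is 3, at 14:45 (Harbour Visit, Museum Tasting, Park Photo).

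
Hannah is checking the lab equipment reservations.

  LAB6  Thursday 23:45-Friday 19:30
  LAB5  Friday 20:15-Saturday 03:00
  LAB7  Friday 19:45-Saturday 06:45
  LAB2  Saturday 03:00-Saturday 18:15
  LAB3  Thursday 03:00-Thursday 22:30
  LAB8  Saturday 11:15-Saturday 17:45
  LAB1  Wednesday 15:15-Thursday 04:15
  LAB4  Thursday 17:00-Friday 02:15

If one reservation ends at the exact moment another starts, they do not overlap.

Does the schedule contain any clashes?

Yes

Two intervals overlap when each starts before the other ends.
Sorted by start: LAB1, LAB3, LAB4, LAB6, LAB7, LAB5, LAB2, LAB8.
LAB3 starts before LAB1 ends → LAB1 and LAB3 overlap.
That's a conflict, so the schedule is not conflict-free.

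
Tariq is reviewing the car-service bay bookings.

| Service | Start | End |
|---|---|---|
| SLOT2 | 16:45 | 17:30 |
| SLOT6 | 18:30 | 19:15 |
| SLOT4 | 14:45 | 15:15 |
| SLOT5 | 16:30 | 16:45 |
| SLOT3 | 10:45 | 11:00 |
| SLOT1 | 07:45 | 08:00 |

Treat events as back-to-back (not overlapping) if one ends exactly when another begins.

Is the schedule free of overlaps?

Yes

Two intervals overlap when each starts before the other ends.
Sorted by start: SLOT1, SLOT3, SLOT4, SLOT5, SLOT2, SLOT6.
SLOT3 starts after SLOT1 ends; SLOT1 is clear from here.
SLOT4 starts after SLOT3 ends; SLOT3 is clear from here.
SLOT5 starts after SLOT4 ends; SLOT4 is clear from here.
SLOT2 starts exactly when SLOT5 ends (back-to-back, no overlap); SLOT5 is clear from here.
SLOT6 starts after SLOT2 ends.
Every pair is clear; the schedule has no overlaps.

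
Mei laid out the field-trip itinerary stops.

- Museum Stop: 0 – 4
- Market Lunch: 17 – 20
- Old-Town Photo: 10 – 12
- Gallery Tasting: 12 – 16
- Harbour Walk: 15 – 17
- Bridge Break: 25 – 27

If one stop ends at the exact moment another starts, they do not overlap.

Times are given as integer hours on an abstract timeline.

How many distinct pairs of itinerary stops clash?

1

Sorted by start: Museum Stop, Old-Town Photo, Gallery Tasting, Harbour Walk, Market Lunch, Bridge Break.
Old-Town Photo starts after Museum Stop ends, so Museum Stop has no further overlaps.
Gallery Tasting starts exactly when Old-Town Photo ends (back-to-back, no overlap), so Old-Town Photo has no further overlaps.
Harbour Walk starts before Gallery Tasting ends → Gallery Tasting and Harbour Walk overlap.
Market Lunch starts after Gallery Tasting ends, so Gallery Tasting has no further overlaps.
Market Lunch starts exactly when Harbour Walk ends (back-to-back, no overlap), so Harbour Walk has no further overlaps.
Bridge Break starts after Market Lunch ends.
Overlapping pairs: Gallery Tasting & Harbour Walk — 1 in total.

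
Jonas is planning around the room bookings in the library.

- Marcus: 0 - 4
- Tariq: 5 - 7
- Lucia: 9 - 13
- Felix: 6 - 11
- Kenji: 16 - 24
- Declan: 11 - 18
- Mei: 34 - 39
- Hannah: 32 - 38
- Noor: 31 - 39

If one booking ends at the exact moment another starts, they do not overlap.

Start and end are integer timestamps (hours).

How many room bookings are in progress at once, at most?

Walk through starts and ends in time order (an end at T is processed before a start at T):
0 start Marcus → 1
4 end Marcus → 0
5 start Tariq → 1
6 start Felix → 2
7 end Tariq → 1
9 start Lucia → 2
11 end Felix → 1
11 start Declan → 2
13 end Lucia → 1
16 start Kenji → 2
18 end Declan → 1
24 end Kenji → 0
31 start Noor → 1
32 start Hannah → 2
34 start Mei → 3
38 end Hannah → 2
39 end Mei → 1
39 end Noor → 0
Peak is 3, at 34 (Hannah, Mei, Noor).

3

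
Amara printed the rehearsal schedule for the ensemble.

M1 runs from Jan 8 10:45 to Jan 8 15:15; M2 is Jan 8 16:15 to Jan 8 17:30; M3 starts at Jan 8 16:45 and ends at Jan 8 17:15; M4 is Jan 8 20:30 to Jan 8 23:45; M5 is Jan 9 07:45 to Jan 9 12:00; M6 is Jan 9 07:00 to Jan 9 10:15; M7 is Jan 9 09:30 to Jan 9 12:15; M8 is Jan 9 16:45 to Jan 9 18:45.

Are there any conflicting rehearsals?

Sorted by start: M1, M2, M3, M4, M6, M5, M7, M8.
M2 starts after M1 ends, so nothing later overlaps M1 either.
M3 starts before M2 ends → M2 and M3 overlap.
That's a conflict, so the schedule is not conflict-free.

Yes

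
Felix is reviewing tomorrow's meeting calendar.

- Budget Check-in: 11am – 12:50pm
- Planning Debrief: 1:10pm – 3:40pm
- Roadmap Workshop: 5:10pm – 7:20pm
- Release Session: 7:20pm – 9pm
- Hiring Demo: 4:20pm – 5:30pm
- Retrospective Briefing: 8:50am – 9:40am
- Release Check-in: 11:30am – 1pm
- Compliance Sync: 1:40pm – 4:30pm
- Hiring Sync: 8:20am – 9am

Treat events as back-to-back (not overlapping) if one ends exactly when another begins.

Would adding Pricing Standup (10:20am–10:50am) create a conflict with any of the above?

Hiring Sync: ends 9am at or before Pricing Standup starts 10:20am → clear.
Retrospective Briefing: ends 9:40am at or before Pricing Standup starts 10:20am → clear.
Budget Check-in: starts 11am at or after Pricing Standup ends 10:50am → clear.
Release Check-in: starts 11:30am at or after Pricing Standup ends 10:50am → clear.
Planning Debrief: starts 1:10pm at or after Pricing Standup ends 10:50am → clear.
Compliance Sync: starts 1:40pm at or after Pricing Standup ends 10:50am → clear.
Hiring Demo: starts 4:20pm at or after Pricing Standup ends 10:50am → clear.
Roadmap Workshop: starts 5:10pm at or after Pricing Standup ends 10:50am → clear.
Release Session: starts 7:20pm at or after Pricing Standup ends 10:50am → clear.

No — it doesn't clash with anything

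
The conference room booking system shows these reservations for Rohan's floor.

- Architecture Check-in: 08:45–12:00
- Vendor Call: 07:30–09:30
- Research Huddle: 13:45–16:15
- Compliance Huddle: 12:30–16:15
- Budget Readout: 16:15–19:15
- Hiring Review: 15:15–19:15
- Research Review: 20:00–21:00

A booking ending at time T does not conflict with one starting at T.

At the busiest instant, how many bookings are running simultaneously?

3

Walk through starts and ends in time order (an end at T is processed before a start at T):
07:30 start Vendor Call → 1
08:45 start Architecture Check-in → 2
09:30 end Vendor Call → 1
12:00 end Architecture Check-in → 0
12:30 start Compliance Huddle → 1
13:45 start Research Huddle → 2
15:15 start Hiring Review → 3
16:15 end Compliance Huddle → 2
16:15 end Research Huddle → 1
16:15 start Budget Readout → 2
19:15 end Budget Readout → 1
19:15 end Hiring Review → 0
20:00 start Research Review → 1
21:00 end Research Review → 0
Peak is 3, at 15:15 (Compliance Huddle, Hiring Review, Research Huddle).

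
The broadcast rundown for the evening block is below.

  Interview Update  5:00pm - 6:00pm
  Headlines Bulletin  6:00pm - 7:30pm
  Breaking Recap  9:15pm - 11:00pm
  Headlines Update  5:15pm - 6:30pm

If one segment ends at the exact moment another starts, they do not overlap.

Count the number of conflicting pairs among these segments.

2

Two intervals overlap when each starts before the other ends.
Sorted by start: Interview Update, Headlines Update, Headlines Bulletin, Breaking Recap.
Headlines Update starts before Interview Update ends → Interview Update and Headlines Update overlap.
Headlines Bulletin starts exactly when Interview Update ends (back-to-back, no overlap), so nothing later overlaps Interview Update either.
Headlines Bulletin starts before Headlines Update ends → Headlines Update and Headlines Bulletin overlap.
Breaking Recap starts after Headlines Update ends.
Breaking Recap starts after Headlines Bulletin ends.
Overlapping pairs: Headlines Bulletin & Headlines Update, Headlines Update & Interview Update — 2 in total.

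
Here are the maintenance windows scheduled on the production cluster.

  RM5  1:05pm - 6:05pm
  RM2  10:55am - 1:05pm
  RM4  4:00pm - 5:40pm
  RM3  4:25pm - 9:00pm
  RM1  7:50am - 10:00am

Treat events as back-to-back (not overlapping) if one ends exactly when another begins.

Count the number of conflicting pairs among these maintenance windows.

Sorted by start: RM1, RM2, RM5, RM4, RM3.
RM2 starts after RM1 ends; RM1 is clear from here.
RM5 starts exactly when RM2 ends (back-to-back, no overlap); RM2 is clear from here.
RM4 starts before RM5 ends → RM5 and RM4 overlap.
RM3 starts before RM5 ends → RM5 and RM3 overlap.
RM3 starts before RM4 ends → RM4 and RM3 overlap.
Overlapping pairs: RM3 & RM4, RM3 & RM5, RM4 & RM5 — 3 in total.

3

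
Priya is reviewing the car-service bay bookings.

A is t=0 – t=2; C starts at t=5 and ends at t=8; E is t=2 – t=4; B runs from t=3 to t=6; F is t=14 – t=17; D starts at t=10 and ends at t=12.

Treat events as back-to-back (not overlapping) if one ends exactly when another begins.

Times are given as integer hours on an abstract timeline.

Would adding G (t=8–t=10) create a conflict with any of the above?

A: ends t=2 at or before G starts t=8 → clear.
E: ends t=4 at or before G starts t=8 → clear.
B: ends t=6 at or before G starts t=8 → clear.
C: ends t=8 at or before G starts t=8 → clear.
D: starts t=10 at or after G ends t=10 → clear.
F: starts t=14 at or after G ends t=10 → clear.

No — it doesn't clash with anything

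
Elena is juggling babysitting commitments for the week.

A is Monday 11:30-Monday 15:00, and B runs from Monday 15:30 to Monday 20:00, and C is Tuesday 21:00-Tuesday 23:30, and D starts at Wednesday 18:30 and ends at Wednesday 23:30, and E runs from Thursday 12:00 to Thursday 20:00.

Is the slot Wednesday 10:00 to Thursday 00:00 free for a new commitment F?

A: ends Monday 15:00 at or before F starts Wednesday 10:00 → clear.
B: ends Monday 20:00 at or before F starts Wednesday 10:00 → clear.
C: ends Tuesday 23:30 at or before F starts Wednesday 10:00 → clear.
D: starts Wednesday 18:30 before F ends Thursday 00:00, and ends Wednesday 23:30 after F starts Wednesday 10:00 → overlap.
E: starts Thursday 12:00 at or after F ends Thursday 00:00 → clear.
F overlaps D.

No — it overlaps D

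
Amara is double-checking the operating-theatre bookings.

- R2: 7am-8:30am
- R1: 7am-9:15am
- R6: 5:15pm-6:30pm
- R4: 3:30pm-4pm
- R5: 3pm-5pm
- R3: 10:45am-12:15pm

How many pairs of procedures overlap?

Sorted by start: R1, R2, R3, R5, R4, R6.
R2 starts before R1 ends → R1 and R2 overlap.
R3 starts after R1 ends; R1 is clear from here.
R3 starts after R2 ends; R2 is clear from here.
R5 starts after R3 ends; R3 is clear from here.
R4 starts before R5 ends → R5 and R4 overlap.
R6 starts after R5 ends.
R6 starts after R4 ends.
Overlapping pairs: R1 & R2, R4 & R5 — 2 in total.

2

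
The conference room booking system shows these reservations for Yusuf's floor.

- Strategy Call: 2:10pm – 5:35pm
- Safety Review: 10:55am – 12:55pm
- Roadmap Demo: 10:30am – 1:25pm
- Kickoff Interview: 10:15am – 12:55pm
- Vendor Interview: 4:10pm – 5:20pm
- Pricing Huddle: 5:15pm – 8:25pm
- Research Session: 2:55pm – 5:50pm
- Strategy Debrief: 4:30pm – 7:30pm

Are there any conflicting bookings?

Yes

Sorted by start: Kickoff Interview, Roadmap Demo, Safety Review, Strategy Call, Research Session, Vendor Interview, Strategy Debrief, Pricing Huddle.
Roadmap Demo starts before Kickoff Interview ends → Kickoff Interview and Roadmap Demo overlap.
That's a conflict, so the schedule is not conflict-free.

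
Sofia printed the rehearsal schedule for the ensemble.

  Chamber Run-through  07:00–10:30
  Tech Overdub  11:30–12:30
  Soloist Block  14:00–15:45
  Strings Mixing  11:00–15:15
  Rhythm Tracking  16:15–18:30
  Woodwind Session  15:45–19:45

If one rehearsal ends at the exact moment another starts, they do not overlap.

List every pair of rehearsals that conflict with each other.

Sorted by start: Chamber Run-through, Strings Mixing, Tech Overdub, Soloist Block, Woodwind Session, Rhythm Tracking.
Strings Mixing starts after Chamber Run-through ends, so Chamber Run-through has no further overlaps.
Tech Overdub starts before Strings Mixing ends → Strings Mixing and Tech Overdub overlap.
Soloist Block starts before Strings Mixing ends → Strings Mixing and Soloist Block overlap.
Woodwind Session starts after Strings Mixing ends, so Strings Mixing has no further overlaps.
Soloist Block starts after Tech Overdub ends, so Tech Overdub has no further overlaps.
Woodwind Session starts exactly when Soloist Block ends (back-to-back, no overlap), so Soloist Block has no further overlaps.
Rhythm Tracking starts before Woodwind Session ends → Woodwind Session and Rhythm Tracking overlap.

Rhythm Tracking & Woodwind Session, Soloist Block & Strings Mixing, Strings Mixing & Tech Overdub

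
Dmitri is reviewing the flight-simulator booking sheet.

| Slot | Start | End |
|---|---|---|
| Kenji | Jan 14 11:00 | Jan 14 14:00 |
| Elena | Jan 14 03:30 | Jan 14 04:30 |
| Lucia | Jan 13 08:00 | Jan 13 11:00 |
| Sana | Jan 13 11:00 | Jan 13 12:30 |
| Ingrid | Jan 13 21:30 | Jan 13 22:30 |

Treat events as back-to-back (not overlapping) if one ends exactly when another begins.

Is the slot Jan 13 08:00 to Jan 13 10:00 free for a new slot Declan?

Lucia: starts Jan 13 08:00 before Declan ends Jan 13 10:00, and ends Jan 13 11:00 after Declan starts Jan 13 08:00 → overlap.
Sana: starts Jan 13 11:00 at or after Declan ends Jan 13 10:00 → clear.
Ingrid: starts Jan 13 21:30 at or after Declan ends Jan 13 10:00 → clear.
Elena: starts Jan 14 03:30 at or after Declan ends Jan 13 10:00 → clear.
Kenji: starts Jan 14 11:00 at or after Declan ends Jan 13 10:00 → clear.
Declan overlaps Lucia.

No — it overlaps Lucia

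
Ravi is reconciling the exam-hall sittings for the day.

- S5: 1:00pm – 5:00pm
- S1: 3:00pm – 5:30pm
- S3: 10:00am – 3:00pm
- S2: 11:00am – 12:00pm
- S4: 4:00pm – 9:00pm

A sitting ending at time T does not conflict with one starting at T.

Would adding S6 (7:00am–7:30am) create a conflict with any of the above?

No — it doesn't clash with anything

S3: starts 10:00am at or after S6 ends 7:30am → clear.
S2: starts 11:00am at or after S6 ends 7:30am → clear.
S5: starts 1:00pm at or after S6 ends 7:30am → clear.
S1: starts 3:00pm at or after S6 ends 7:30am → clear.
S4: starts 4:00pm at or after S6 ends 7:30am → clear.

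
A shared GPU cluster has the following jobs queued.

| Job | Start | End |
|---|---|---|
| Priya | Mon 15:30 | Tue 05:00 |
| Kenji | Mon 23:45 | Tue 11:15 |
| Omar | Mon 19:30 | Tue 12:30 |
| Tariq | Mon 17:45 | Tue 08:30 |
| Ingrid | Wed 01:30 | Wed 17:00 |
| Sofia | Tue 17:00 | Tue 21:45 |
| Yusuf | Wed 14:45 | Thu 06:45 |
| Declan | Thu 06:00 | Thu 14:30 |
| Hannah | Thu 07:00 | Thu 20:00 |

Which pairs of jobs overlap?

Declan & Hannah, Declan & Yusuf, Ingrid & Yusuf, Kenji & Omar, Kenji & Priya, Kenji & Tariq, Omar & Priya, Omar & Tariq, Priya & Tariq

Check each pair: they overlap iff neither finishes before the other starts.
Sorted by start: Priya, Tariq, Omar, Kenji, Sofia, Ingrid, Yusuf, Declan, Hannah.
Tariq starts before Priya ends → Priya and Tariq overlap.
Omar starts before Priya ends → Priya and Omar overlap.
Kenji starts before Priya ends → Priya and Kenji overlap.
Sofia starts after Priya ends, so Priya has no further overlaps.
Omar starts before Tariq ends → Tariq and Omar overlap.
Kenji starts before Tariq ends → Tariq and Kenji overlap.
Sofia starts after Tariq ends, so Tariq has no further overlaps.
Kenji starts before Omar ends → Omar and Kenji overlap.
Sofia starts after Omar ends, so Omar has no further overlaps.
Sofia starts after Kenji ends, so Kenji has no further overlaps.
Ingrid starts after Sofia ends, so Sofia has no further overlaps.
Yusuf starts before Ingrid ends → Ingrid and Yusuf overlap.
Declan starts after Ingrid ends, so Ingrid has no further overlaps.
Declan starts before Yusuf ends → Yusuf and Declan overlap.
Hannah starts after Yusuf ends.
Hannah starts before Declan ends → Declan and Hannah overlap.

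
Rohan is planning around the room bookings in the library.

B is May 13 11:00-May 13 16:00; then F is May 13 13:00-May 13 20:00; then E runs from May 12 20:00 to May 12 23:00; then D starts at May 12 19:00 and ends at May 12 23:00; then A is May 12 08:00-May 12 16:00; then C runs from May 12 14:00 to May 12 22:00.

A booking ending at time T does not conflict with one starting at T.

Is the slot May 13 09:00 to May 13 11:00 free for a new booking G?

Yes — the slot is free

A: ends May 12 16:00 at or before G starts May 13 09:00 → clear.
C: ends May 12 22:00 at or before G starts May 13 09:00 → clear.
D: ends May 12 23:00 at or before G starts May 13 09:00 → clear.
E: ends May 12 23:00 at or before G starts May 13 09:00 → clear.
B: starts May 13 11:00 at or after G ends May 13 11:00 → clear.
F: starts May 13 13:00 at or after G ends May 13 11:00 → clear.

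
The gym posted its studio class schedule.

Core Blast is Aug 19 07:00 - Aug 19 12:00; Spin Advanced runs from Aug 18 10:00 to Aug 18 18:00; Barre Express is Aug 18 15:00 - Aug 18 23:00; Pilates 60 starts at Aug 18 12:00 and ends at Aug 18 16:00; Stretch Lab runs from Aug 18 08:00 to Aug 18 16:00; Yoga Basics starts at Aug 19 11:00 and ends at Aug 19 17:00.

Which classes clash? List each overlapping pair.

Barre Express & Pilates 60, Barre Express & Spin Advanced, Barre Express & Stretch Lab, Core Blast & Yoga Basics, Pilates 60 & Spin Advanced, Pilates 60 & Stretch Lab, Spin Advanced & Stretch Lab

Check each pair: they overlap iff neither finishes before the other starts.
Sorted by start: Stretch Lab, Spin Advanced, Pilates 60, Barre Express, Core Blast, Yoga Basics.
Spin Advanced starts before Stretch Lab ends → Stretch Lab and Spin Advanced overlap.
Pilates 60 starts before Stretch Lab ends → Stretch Lab and Pilates 60 overlap.
Barre Express starts before Stretch Lab ends → Stretch Lab and Barre Express overlap.
Core Blast starts after Stretch Lab ends — done with Stretch Lab.
Pilates 60 starts before Spin Advanced ends → Spin Advanced and Pilates 60 overlap.
Barre Express starts before Spin Advanced ends → Spin Advanced and Barre Express overlap.
Core Blast starts after Spin Advanced ends — done with Spin Advanced.
Barre Express starts before Pilates 60 ends → Pilates 60 and Barre Express overlap.
Core Blast starts after Pilates 60 ends — done with Pilates 60.
Core Blast starts after Barre Express ends — done with Barre Express.
Yoga Basics starts before Core Blast ends → Core Blast and Yoga Basics overlap.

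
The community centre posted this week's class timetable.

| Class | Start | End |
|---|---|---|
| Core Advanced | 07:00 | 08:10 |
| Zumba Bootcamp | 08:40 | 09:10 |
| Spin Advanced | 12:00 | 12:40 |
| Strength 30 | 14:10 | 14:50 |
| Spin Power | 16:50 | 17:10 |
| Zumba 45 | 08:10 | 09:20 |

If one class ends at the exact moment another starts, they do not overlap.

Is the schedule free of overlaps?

No

Sorted by start: Core Advanced, Zumba 45, Zumba Bootcamp, Spin Advanced, Strength 30, Spin Power.
Zumba 45 starts exactly when Core Advanced ends (back-to-back, no overlap), so nothing later overlaps Core Advanced either.
Zumba Bootcamp starts before Zumba 45 ends → Zumba 45 and Zumba Bootcamp overlap.
That's a conflict, so the schedule is not conflict-free.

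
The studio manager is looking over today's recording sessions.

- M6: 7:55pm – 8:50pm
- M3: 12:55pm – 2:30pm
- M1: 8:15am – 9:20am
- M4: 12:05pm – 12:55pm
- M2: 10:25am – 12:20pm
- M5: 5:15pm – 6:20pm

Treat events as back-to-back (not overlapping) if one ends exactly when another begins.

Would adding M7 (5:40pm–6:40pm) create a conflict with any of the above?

M1: ends 9:20am at or before M7 starts 5:40pm → clear.
M2: ends 12:20pm at or before M7 starts 5:40pm → clear.
M4: ends 12:55pm at or before M7 starts 5:40pm → clear.
M3: ends 2:30pm at or before M7 starts 5:40pm → clear.
M5: starts 5:15pm before M7 ends 6:40pm, and ends 6:20pm after M7 starts 5:40pm → overlap.
M6: starts 7:55pm at or after M7 ends 6:40pm → clear.
M7 overlaps M5.

Yes — it overlaps M5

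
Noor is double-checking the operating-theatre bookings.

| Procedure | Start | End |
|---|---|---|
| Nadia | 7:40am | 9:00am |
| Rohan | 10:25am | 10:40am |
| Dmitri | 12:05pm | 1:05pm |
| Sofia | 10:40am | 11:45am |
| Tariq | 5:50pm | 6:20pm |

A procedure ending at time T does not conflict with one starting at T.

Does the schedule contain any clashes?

No

Sorted by start: Nadia, Rohan, Sofia, Dmitri, Tariq.
Rohan starts after Nadia ends; Nadia is clear from here.
Sofia starts exactly when Rohan ends (back-to-back, no overlap); Rohan is clear from here.
Dmitri starts after Sofia ends; Sofia is clear from here.
Tariq starts after Dmitri ends.
Every pair is clear; the schedule has no overlaps.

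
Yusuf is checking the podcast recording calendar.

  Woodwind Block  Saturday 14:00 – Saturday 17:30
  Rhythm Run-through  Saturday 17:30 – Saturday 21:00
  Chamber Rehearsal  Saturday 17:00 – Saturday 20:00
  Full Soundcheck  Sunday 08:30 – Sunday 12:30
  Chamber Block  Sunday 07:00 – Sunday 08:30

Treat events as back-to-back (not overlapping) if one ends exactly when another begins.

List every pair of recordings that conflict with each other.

Check each pair: they overlap iff neither finishes before the other starts.
Sorted by start: Woodwind Block, Chamber Rehearsal, Rhythm Run-through, Chamber Block, Full Soundcheck.
Chamber Rehearsal starts before Woodwind Block ends → Woodwind Block and Chamber Rehearsal overlap.
Rhythm Run-through starts exactly when Woodwind Block ends (back-to-back, no overlap), so Woodwind Block has no further overlaps.
Rhythm Run-through starts before Chamber Rehearsal ends → Chamber Rehearsal and Rhythm Run-through overlap.
Chamber Block starts after Chamber Rehearsal ends, so Chamber Rehearsal has no further overlaps.
Chamber Block starts after Rhythm Run-through ends, so Rhythm Run-through has no further overlaps.
Full Soundcheck starts exactly when Chamber Block ends (back-to-back, no overlap).

Chamber Rehearsal & Rhythm Run-through, Chamber Rehearsal & Woodwind Block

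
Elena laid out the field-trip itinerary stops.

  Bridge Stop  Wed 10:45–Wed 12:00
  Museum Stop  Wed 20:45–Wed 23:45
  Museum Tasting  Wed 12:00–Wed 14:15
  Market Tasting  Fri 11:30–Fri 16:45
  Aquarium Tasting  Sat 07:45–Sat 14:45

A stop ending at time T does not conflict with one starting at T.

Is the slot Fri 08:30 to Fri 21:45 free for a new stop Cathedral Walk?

No — it overlaps Market Tasting

Bridge Stop: ends Wed 12:00 at or before Cathedral Walk starts Fri 08:30 → clear.
Museum Tasting: ends Wed 14:15 at or before Cathedral Walk starts Fri 08:30 → clear.
Museum Stop: ends Wed 23:45 at or before Cathedral Walk starts Fri 08:30 → clear.
Market Tasting: starts Fri 11:30 before Cathedral Walk ends Fri 21:45, and ends Fri 16:45 after Cathedral Walk starts Fri 08:30 → overlap.
Aquarium Tasting: starts Sat 07:45 at or after Cathedral Walk ends Fri 21:45 → clear.
Cathedral Walk overlaps Market Tasting.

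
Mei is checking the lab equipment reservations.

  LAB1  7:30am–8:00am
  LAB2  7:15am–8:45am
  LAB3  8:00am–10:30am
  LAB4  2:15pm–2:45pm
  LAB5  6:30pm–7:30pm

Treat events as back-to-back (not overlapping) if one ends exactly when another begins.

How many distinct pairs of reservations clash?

2

Sorted by start: LAB2, LAB1, LAB3, LAB4, LAB5.
LAB1 starts before LAB2 ends → LAB2 and LAB1 overlap.
LAB3 starts before LAB2 ends → LAB2 and LAB3 overlap.
LAB4 starts after LAB2 ends, so LAB2 has no further overlaps.
LAB3 starts exactly when LAB1 ends (back-to-back, no overlap), so LAB1 has no further overlaps.
LAB4 starts after LAB3 ends, so LAB3 has no further overlaps.
LAB5 starts after LAB4 ends.
Overlapping pairs: LAB1 & LAB2, LAB2 & LAB3 — 2 in total.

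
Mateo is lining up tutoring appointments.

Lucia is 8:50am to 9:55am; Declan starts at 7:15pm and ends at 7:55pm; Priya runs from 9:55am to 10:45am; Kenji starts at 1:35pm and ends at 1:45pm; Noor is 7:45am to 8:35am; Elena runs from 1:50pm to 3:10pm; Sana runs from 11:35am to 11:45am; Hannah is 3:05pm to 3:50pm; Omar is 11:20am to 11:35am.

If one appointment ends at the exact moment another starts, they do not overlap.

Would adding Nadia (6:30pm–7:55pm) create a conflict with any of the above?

Noor: ends 8:35am at or before Nadia starts 6:30pm → clear.
Lucia: ends 9:55am at or before Nadia starts 6:30pm → clear.
Priya: ends 10:45am at or before Nadia starts 6:30pm → clear.
Omar: ends 11:35am at or before Nadia starts 6:30pm → clear.
Sana: ends 11:45am at or before Nadia starts 6:30pm → clear.
Kenji: ends 1:45pm at or before Nadia starts 6:30pm → clear.
Elena: ends 3:10pm at or before Nadia starts 6:30pm → clear.
Hannah: ends 3:50pm at or before Nadia starts 6:30pm → clear.
Declan: starts 7:15pm before Nadia ends 7:55pm, and ends 7:55pm after Nadia starts 6:30pm → overlap.
Nadia overlaps Declan.

Yes — it overlaps Declan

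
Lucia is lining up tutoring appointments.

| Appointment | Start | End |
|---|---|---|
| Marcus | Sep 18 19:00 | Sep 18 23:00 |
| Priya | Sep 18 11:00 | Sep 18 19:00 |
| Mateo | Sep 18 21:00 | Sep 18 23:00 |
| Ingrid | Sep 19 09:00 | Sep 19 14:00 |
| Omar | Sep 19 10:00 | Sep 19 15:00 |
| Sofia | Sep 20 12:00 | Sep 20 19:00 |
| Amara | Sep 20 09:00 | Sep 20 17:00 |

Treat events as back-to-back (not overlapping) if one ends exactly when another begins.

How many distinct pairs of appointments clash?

3

Sorted by start: Priya, Marcus, Mateo, Ingrid, Omar, Amara, Sofia.
Marcus starts exactly when Priya ends (back-to-back, no overlap) — done with Priya.
Mateo starts before Marcus ends → Marcus and Mateo overlap.
Ingrid starts after Marcus ends — done with Marcus.
Ingrid starts after Mateo ends — done with Mateo.
Omar starts before Ingrid ends → Ingrid and Omar overlap.
Amara starts after Ingrid ends — done with Ingrid.
Amara starts after Omar ends — done with Omar.
Sofia starts before Amara ends → Amara and Sofia overlap.
Overlapping pairs: Amara & Sofia, Ingrid & Omar, Marcus & Mateo — 3 in total.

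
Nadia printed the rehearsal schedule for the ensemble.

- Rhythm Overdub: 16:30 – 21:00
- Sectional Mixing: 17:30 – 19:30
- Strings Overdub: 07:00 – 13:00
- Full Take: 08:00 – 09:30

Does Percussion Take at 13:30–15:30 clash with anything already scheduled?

Strings Overdub: ends 13:00 at or before Percussion Take starts 13:30 → clear.
Full Take: ends 09:30 at or before Percussion Take starts 13:30 → clear.
Rhythm Overdub: starts 16:30 at or after Percussion Take ends 15:30 → clear.
Sectional Mixing: starts 17:30 at or after Percussion Take ends 15:30 → clear.

No — it doesn't clash with anything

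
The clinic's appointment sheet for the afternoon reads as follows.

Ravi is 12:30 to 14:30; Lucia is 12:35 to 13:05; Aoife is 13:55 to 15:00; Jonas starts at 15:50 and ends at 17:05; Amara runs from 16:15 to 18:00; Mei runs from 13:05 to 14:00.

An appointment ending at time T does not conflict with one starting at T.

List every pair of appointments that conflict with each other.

Sorted by start: Ravi, Lucia, Mei, Aoife, Jonas, Amara.
Lucia starts before Ravi ends → Ravi and Lucia overlap.
Mei starts before Ravi ends → Ravi and Mei overlap.
Aoife starts before Ravi ends → Ravi and Aoife overlap.
Jonas starts after Ravi ends, so nothing later overlaps Ravi either.
Mei starts exactly when Lucia ends (back-to-back, no overlap), so nothing later overlaps Lucia either.
Aoife starts before Mei ends → Mei and Aoife overlap.
Jonas starts after Mei ends, so nothing later overlaps Mei either.
Jonas starts after Aoife ends, so nothing later overlaps Aoife either.
Amara starts before Jonas ends → Jonas and Amara overlap.

Amara & Jonas, Aoife & Mei, Aoife & Ravi, Lucia & Ravi, Mei & Ravi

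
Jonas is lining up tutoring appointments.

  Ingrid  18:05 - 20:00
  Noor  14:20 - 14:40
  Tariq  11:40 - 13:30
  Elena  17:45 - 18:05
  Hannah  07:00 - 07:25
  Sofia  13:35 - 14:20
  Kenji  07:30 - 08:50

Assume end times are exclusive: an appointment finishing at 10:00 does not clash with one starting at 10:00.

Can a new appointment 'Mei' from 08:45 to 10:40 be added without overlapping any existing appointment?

Hannah: ends 07:25 at or before Mei starts 08:45 → clear.
Kenji: starts 07:30 before Mei ends 10:40, and ends 08:50 after Mei starts 08:45 → overlap.
Tariq: starts 11:40 at or after Mei ends 10:40 → clear.
Sofia: starts 13:35 at or after Mei ends 10:40 → clear.
Noor: starts 14:20 at or after Mei ends 10:40 → clear.
Elena: starts 17:45 at or after Mei ends 10:40 → clear.
Ingrid: starts 18:05 at or after Mei ends 10:40 → clear.
Mei overlaps Kenji.

No — it overlaps Kenji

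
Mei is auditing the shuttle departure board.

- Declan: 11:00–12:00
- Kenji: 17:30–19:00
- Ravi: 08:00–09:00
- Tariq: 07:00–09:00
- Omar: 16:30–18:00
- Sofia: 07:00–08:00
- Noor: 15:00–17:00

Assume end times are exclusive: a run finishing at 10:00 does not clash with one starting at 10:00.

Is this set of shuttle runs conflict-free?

Sorted by start: Sofia, Tariq, Ravi, Declan, Noor, Omar, Kenji.
Tariq starts before Sofia ends → Sofia and Tariq overlap.
That's a conflict, so the schedule is not conflict-free.

No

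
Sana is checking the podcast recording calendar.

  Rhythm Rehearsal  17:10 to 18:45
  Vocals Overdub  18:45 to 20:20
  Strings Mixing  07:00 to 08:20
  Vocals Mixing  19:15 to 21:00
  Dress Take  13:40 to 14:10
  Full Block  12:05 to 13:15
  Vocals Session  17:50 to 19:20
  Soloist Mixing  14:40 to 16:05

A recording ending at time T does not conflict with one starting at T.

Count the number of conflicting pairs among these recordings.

4

Sorted by start: Strings Mixing, Full Block, Dress Take, Soloist Mixing, Rhythm Rehearsal, Vocals Session, Vocals Overdub, Vocals Mixing.
Full Block starts after Strings Mixing ends, so nothing later overlaps Strings Mixing either.
Dress Take starts after Full Block ends, so nothing later overlaps Full Block either.
Soloist Mixing starts after Dress Take ends, so nothing later overlaps Dress Take either.
Rhythm Rehearsal starts after Soloist Mixing ends, so nothing later overlaps Soloist Mixing either.
Vocals Session starts before Rhythm Rehearsal ends → Rhythm Rehearsal and Vocals Session overlap.
Vocals Overdub starts exactly when Rhythm Rehearsal ends (back-to-back, no overlap), so nothing later overlaps Rhythm Rehearsal either.
Vocals Overdub starts before Vocals Session ends → Vocals Session and Vocals Overdub overlap.
Vocals Mixing starts before Vocals Session ends → Vocals Session and Vocals Mixing overlap.
Vocals Mixing starts before Vocals Overdub ends → Vocals Overdub and Vocals Mixing overlap.
Overlapping pairs: Rhythm Rehearsal & Vocals Session, Vocals Mixing & Vocals Overdub, Vocals Mixing & Vocals Session, Vocals Overdub & Vocals Session — 4 in total.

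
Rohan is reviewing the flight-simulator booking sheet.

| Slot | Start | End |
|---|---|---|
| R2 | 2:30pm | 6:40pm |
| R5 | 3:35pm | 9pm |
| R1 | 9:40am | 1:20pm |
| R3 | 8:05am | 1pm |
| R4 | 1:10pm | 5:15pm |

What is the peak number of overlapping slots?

3

Sweep the timeline, counting +1 at each start and −1 at each end (ends before starts at a tie):
8:05am start R3 → 1
9:40am start R1 → 2
1pm end R3 → 1
1:10pm start R4 → 2
1:20pm end R1 → 1
2:30pm start R2 → 2
3:35pm start R5 → 3
5:15pm end R4 → 2
6:40pm end R2 → 1
9pm end R5 → 0
Peak is 3, at 3:35pm (R2, R4, R5).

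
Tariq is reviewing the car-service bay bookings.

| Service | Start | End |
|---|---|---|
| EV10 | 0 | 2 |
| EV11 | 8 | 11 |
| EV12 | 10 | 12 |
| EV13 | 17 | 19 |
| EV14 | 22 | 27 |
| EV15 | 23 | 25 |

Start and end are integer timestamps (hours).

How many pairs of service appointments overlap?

Sorted by start: EV10, EV11, EV12, EV13, EV14, EV15.
EV11 starts after EV10 ends — done with EV10.
EV12 starts before EV11 ends → EV11 and EV12 overlap.
EV13 starts after EV11 ends — done with EV11.
EV13 starts after EV12 ends — done with EV12.
EV14 starts after EV13 ends — done with EV13.
EV15 starts before EV14 ends → EV14 and EV15 overlap.
Overlapping pairs: EV11 & EV12, EV14 & EV15 — 2 in total.

2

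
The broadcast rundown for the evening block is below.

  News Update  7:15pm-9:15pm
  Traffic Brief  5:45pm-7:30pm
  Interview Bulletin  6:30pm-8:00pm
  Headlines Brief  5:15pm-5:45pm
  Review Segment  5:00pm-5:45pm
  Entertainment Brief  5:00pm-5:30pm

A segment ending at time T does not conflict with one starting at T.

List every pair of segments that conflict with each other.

Entertainment Brief & Headlines Brief, Entertainment Brief & Review Segment, Headlines Brief & Review Segment, Interview Bulletin & News Update, Interview Bulletin & Traffic Brief, News Update & Traffic Brief

Sorted by start: Entertainment Brief, Review Segment, Headlines Brief, Traffic Brief, Interview Bulletin, News Update.
Review Segment starts before Entertainment Brief ends → Entertainment Brief and Review Segment overlap.
Headlines Brief starts before Entertainment Brief ends → Entertainment Brief and Headlines Brief overlap.
Traffic Brief starts after Entertainment Brief ends, so Entertainment Brief has no further overlaps.
Headlines Brief starts before Review Segment ends → Review Segment and Headlines Brief overlap.
Traffic Brief starts exactly when Review Segment ends (back-to-back, no overlap), so Review Segment has no further overlaps.
Traffic Brief starts exactly when Headlines Brief ends (back-to-back, no overlap), so Headlines Brief has no further overlaps.
Interview Bulletin starts before Traffic Brief ends → Traffic Brief and Interview Bulletin overlap.
News Update starts before Traffic Brief ends → Traffic Brief and News Update overlap.
News Update starts before Interview Bulletin ends → Interview Bulletin and News Update overlap.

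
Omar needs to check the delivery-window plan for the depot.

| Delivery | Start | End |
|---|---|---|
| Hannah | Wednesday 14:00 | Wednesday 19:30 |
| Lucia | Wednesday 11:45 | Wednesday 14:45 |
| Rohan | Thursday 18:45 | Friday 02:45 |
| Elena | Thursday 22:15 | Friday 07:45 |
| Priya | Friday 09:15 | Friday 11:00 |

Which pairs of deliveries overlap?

Elena & Rohan, Hannah & Lucia

Sorted by start: Lucia, Hannah, Rohan, Elena, Priya.
Hannah starts before Lucia ends → Lucia and Hannah overlap.
Rohan starts after Lucia ends — done with Lucia.
Rohan starts after Hannah ends — done with Hannah.
Elena starts before Rohan ends → Rohan and Elena overlap.
Priya starts after Rohan ends.
Priya starts after Elena ends.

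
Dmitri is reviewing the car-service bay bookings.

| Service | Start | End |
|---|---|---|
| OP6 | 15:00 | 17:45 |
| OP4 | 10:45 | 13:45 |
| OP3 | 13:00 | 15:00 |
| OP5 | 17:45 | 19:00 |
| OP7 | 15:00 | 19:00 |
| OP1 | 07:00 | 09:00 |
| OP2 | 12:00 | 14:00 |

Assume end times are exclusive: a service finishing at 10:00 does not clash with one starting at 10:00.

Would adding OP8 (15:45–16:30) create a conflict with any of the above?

Yes — it overlaps OP6, OP7

OP1: ends 09:00 at or before OP8 starts 15:45 → clear.
OP4: ends 13:45 at or before OP8 starts 15:45 → clear.
OP2: ends 14:00 at or before OP8 starts 15:45 → clear.
OP3: ends 15:00 at or before OP8 starts 15:45 → clear.
OP6: starts 15:00 before OP8 ends 16:30, and ends 17:45 after OP8 starts 15:45 → overlap.
OP7: starts 15:00 before OP8 ends 16:30, and ends 19:00 after OP8 starts 15:45 → overlap.
OP5: starts 17:45 at or after OP8 ends 16:30 → clear.
OP8 overlaps OP6, OP7.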